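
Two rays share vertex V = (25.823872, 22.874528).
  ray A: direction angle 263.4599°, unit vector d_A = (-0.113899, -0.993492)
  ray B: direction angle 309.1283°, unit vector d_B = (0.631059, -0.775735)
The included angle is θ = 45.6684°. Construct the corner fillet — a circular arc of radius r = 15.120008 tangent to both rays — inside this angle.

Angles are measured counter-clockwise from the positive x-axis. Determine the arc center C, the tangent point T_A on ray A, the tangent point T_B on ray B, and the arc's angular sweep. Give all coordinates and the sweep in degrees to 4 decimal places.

bisector direction at 286.2941° = (0.280568,-0.959834)
center distance |VC| = r/sin(θ/2) = 15.120008/sin(22.8342°) = 38.962487
C = V + |VC|·bis = (36.7555,-14.5230)
T_A = V + ((C−V)·d_A)·d_A = V + 35.9091·d_A = (21.7339,-12.8009)
T_B = V + ((C−V)·d_B)·d_B = V + 35.9091·d_B = (48.4846,-4.9814)
sweep = 180° − θ = 134.3316°

center=(36.7555,-14.5230) T_A=(21.7339,-12.8009) T_B=(48.4846,-4.9814) sweep=134.3316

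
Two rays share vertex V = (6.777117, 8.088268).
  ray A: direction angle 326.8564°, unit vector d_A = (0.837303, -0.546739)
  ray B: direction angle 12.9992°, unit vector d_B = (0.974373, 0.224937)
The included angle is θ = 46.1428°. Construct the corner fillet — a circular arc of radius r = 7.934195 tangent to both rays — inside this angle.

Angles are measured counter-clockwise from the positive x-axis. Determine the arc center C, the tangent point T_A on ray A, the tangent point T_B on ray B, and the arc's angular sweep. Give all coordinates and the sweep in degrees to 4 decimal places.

center=(26.7117,4.5474) T_A=(22.3737,-2.0960) T_B=(24.9270,12.2782) sweep=133.8572

bisector direction at 349.9278° = (0.984588,-0.174889)
center distance |VC| = r/sin(θ/2) = 7.934195/sin(23.0714°) = 20.246598
C = V + |VC|·bis = (26.7117,4.5474)
T_A = V + ((C−V)·d_A)·d_A = V + 18.6272·d_A = (22.3737,-2.0960)
T_B = V + ((C−V)·d_B)·d_B = V + 18.6272·d_B = (24.9270,12.2782)
sweep = 180° − θ = 133.8572°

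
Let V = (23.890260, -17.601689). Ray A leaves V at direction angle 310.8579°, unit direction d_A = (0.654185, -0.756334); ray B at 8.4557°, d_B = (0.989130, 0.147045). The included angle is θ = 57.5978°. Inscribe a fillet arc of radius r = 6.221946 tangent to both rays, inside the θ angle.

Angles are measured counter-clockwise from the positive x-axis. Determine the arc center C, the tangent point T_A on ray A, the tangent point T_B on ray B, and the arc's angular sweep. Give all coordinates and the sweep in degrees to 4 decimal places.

bisector direction at 339.6568° = (0.937627,-0.347643)
center distance |VC| = r/sin(θ/2) = 6.221946/sin(28.7989°) = 12.915653
C = V + |VC|·bis = (36.0003,-22.0917)
T_A = V + ((C−V)·d_A)·d_A = V + 11.3182·d_A = (31.2945,-26.1620)
T_B = V + ((C−V)·d_B)·d_B = V + 11.3182·d_B = (35.0854,-15.9374)
sweep = 180° − θ = 122.4022°

center=(36.0003,-22.0917) T_A=(31.2945,-26.1620) T_B=(35.0854,-15.9374) sweep=122.4022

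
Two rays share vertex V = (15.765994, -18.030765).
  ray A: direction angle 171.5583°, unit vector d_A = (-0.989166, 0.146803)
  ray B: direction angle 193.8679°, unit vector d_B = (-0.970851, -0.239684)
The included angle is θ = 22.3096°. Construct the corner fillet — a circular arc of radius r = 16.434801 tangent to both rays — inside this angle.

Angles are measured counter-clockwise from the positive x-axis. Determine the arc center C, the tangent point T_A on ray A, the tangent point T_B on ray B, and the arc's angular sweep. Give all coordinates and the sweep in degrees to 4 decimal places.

center=(-69.0905,-22.0519) T_A=(-66.6778,-5.7952) T_B=(-65.1514,-38.0077) sweep=157.6904

bisector direction at 182.7131° = (-0.998879,-0.047335)
center distance |VC| = r/sin(θ/2) = 16.434801/sin(11.1548°) = 84.951746
C = V + |VC|·bis = (-69.0905,-22.0519)
T_A = V + ((C−V)·d_A)·d_A = V + 83.3468·d_A = (-66.6778,-5.7952)
T_B = V + ((C−V)·d_B)·d_B = V + 83.3468·d_B = (-65.1514,-38.0077)
sweep = 180° − θ = 157.6904°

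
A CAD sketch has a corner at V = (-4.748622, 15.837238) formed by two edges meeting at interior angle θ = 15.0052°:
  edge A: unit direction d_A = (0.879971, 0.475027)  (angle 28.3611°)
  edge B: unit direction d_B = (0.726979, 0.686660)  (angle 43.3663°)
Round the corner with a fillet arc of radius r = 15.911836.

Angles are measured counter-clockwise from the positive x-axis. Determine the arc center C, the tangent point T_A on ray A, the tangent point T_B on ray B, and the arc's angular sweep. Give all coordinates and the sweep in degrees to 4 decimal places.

bisector direction at 35.8637° = (0.810413,0.585859)
center distance |VC| = r/sin(θ/2) = 15.911836/sin(7.5026°) = 121.863306
C = V + |VC|·bis = (94.0110,87.2320)
T_A = V + ((C−V)·d_A)·d_A = V + 120.8200·d_A = (101.5695,73.2300)
T_B = V + ((C−V)·d_B)·d_B = V + 120.8200·d_B = (83.0850,98.7995)
sweep = 180° − θ = 164.9948°

center=(94.0110,87.2320) T_A=(101.5695,73.2300) T_B=(83.0850,98.7995) sweep=164.9948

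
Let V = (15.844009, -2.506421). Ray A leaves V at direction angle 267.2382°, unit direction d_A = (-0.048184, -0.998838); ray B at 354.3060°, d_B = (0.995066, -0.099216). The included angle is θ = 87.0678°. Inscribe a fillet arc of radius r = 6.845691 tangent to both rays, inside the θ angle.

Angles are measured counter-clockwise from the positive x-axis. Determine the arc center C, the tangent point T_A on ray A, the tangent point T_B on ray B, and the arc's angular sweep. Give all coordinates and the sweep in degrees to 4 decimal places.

bisector direction at 310.7721° = (0.653052,-0.757313)
center distance |VC| = r/sin(θ/2) = 6.845691/sin(43.5339°) = 9.938812
C = V + |VC|·bis = (22.3346,-10.0332)
T_A = V + ((C−V)·d_A)·d_A = V + 7.2053·d_A = (15.4968,-9.7034)
T_B = V + ((C−V)·d_B)·d_B = V + 7.2053·d_B = (23.0138,-3.2213)
sweep = 180° − θ = 92.9322°

center=(22.3346,-10.0332) T_A=(15.4968,-9.7034) T_B=(23.0138,-3.2213) sweep=92.9322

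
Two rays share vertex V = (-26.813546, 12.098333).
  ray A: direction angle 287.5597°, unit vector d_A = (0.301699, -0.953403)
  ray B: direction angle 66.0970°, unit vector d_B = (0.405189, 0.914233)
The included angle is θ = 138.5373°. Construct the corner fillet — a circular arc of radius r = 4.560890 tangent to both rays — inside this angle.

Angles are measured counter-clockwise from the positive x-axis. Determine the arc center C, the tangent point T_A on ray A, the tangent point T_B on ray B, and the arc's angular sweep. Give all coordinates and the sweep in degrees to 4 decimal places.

bisector direction at 356.8284° = (0.998468,-0.055327)
center distance |VC| = r/sin(θ/2) = 4.560890/sin(69.2686°) = 4.876651
C = V + |VC|·bis = (-21.9444,11.8285)
T_A = V + ((C−V)·d_A)·d_A = V + 1.7263·d_A = (-26.2927,10.4525)
T_B = V + ((C−V)·d_B)·d_B = V + 1.7263·d_B = (-26.1141,13.6765)
sweep = 180° − θ = 41.4627°

center=(-21.9444,11.8285) T_A=(-26.2927,10.4525) T_B=(-26.1141,13.6765) sweep=41.4627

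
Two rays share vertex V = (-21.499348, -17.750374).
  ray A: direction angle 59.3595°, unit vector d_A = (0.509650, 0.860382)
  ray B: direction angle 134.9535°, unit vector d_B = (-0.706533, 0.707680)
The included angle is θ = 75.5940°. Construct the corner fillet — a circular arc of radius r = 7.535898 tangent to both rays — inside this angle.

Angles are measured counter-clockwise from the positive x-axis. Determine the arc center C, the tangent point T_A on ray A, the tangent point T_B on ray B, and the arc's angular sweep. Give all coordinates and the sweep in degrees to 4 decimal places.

center=(-23.0312,-5.5500) T_A=(-16.5475,-9.3907) T_B=(-28.3642,-10.8744) sweep=104.4060

bisector direction at 97.1565° = (-0.124580,0.992210)
center distance |VC| = r/sin(θ/2) = 7.535898/sin(37.7970°) = 12.296166
C = V + |VC|·bis = (-23.0312,-5.5500)
T_A = V + ((C−V)·d_A)·d_A = V + 9.7163·d_A = (-16.5475,-9.3907)
T_B = V + ((C−V)·d_B)·d_B = V + 9.7163·d_B = (-28.3642,-10.8744)
sweep = 180° − θ = 104.4060°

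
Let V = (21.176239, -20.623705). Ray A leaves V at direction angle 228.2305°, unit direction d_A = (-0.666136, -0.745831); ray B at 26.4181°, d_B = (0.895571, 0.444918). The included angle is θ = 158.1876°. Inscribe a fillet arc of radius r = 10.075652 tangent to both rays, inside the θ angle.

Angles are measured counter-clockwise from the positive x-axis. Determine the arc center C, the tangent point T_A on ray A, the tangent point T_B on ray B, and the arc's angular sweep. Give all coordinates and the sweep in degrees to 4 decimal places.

bisector direction at 307.3243° = (0.606326,-0.795216)
center distance |VC| = r/sin(θ/2) = 10.075652/sin(79.0938°) = 10.260983
C = V + |VC|·bis = (27.3977,-28.7834)
T_A = V + ((C−V)·d_A)·d_A = V + 1.9414·d_A = (19.8830,-22.0717)
T_B = V + ((C−V)·d_B)·d_B = V + 1.9414·d_B = (22.9149,-19.7599)
sweep = 180° − θ = 21.8124°

center=(27.3977,-28.7834) T_A=(19.8830,-22.0717) T_B=(22.9149,-19.7599) sweep=21.8124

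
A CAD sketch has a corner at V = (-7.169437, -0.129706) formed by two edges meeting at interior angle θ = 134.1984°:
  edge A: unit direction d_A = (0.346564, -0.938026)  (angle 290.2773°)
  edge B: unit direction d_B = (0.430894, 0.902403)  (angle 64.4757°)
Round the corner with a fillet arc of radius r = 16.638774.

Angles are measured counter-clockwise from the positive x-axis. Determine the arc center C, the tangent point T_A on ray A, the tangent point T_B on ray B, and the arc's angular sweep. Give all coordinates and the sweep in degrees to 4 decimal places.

bisector direction at 357.3765° = (0.998952,-0.045773)
center distance |VC| = r/sin(θ/2) = 16.638774/sin(67.0992°) = 18.062457
C = V + |VC|·bis = (10.8741,-0.9565)
T_A = V + ((C−V)·d_A)·d_A = V + 7.0288·d_A = (-4.7335,-6.7229)
T_B = V + ((C−V)·d_B)·d_B = V + 7.0288·d_B = (-4.1408,6.2131)
sweep = 180° − θ = 45.8016°

center=(10.8741,-0.9565) T_A=(-4.7335,-6.7229) T_B=(-4.1408,6.2131) sweep=45.8016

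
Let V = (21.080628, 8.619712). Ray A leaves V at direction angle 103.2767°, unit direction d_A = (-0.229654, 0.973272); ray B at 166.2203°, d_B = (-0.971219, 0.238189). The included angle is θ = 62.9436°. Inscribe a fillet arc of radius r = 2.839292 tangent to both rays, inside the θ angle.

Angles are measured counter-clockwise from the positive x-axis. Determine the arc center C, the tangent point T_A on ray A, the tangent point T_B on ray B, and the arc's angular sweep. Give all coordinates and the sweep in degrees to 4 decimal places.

bisector direction at 134.7485° = (-0.703996,0.710204)
center distance |VC| = r/sin(θ/2) = 2.839292/sin(31.4718°) = 5.438435
C = V + |VC|·bis = (17.2520,12.4821)
T_A = V + ((C−V)·d_A)·d_A = V + 4.6384·d_A = (20.0154,13.1342)
T_B = V + ((C−V)·d_B)·d_B = V + 4.6384·d_B = (16.5757,9.7245)
sweep = 180° − θ = 117.0564°

center=(17.2520,12.4821) T_A=(20.0154,13.1342) T_B=(16.5757,9.7245) sweep=117.0564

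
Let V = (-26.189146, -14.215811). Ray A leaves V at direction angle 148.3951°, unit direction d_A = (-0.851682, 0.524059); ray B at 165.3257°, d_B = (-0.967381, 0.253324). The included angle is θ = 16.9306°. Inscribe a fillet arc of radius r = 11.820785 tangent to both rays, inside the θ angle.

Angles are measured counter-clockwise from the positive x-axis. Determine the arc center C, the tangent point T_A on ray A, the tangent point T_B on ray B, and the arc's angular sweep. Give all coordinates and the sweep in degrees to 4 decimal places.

bisector direction at 156.8604° = (-0.919550,0.392973)
center distance |VC| = r/sin(θ/2) = 11.820785/sin(8.4653°) = 80.298569
C = V + |VC|·bis = (-100.0277,17.3393)
T_A = V + ((C−V)·d_A)·d_A = V + 79.4237·d_A = (-93.8329,27.4069)
T_B = V + ((C−V)·d_B)·d_B = V + 79.4237·d_B = (-103.0222,5.9041)
sweep = 180° − θ = 163.0694°

center=(-100.0277,17.3393) T_A=(-93.8329,27.4069) T_B=(-103.0222,5.9041) sweep=163.0694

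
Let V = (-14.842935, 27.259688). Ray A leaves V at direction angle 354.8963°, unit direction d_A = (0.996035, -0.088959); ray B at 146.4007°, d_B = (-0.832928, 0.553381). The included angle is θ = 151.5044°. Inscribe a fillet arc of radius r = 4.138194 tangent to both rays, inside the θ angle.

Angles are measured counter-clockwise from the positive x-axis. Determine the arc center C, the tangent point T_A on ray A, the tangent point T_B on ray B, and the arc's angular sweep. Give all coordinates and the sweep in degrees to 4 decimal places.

center=(-13.4282,31.2880) T_A=(-13.7963,27.1662) T_B=(-15.7182,27.8412) sweep=28.4956

bisector direction at 70.6485° = (0.331363,0.943503)
center distance |VC| = r/sin(θ/2) = 4.138194/sin(75.7522°) = 4.269523
C = V + |VC|·bis = (-13.4282,31.2880)
T_A = V + ((C−V)·d_A)·d_A = V + 1.0508·d_A = (-13.7963,27.1662)
T_B = V + ((C−V)·d_B)·d_B = V + 1.0508·d_B = (-15.7182,27.8412)
sweep = 180° − θ = 28.4956°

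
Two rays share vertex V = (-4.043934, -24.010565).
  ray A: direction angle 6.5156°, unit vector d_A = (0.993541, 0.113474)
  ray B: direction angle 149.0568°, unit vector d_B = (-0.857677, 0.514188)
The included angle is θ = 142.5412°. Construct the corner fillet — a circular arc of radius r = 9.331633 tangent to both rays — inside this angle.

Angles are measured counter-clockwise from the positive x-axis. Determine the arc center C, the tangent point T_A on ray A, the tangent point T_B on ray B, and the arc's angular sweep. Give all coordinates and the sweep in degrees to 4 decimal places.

center=(-1.9593,-14.3802) T_A=(-0.9004,-23.6515) T_B=(-6.7576,-22.3837) sweep=37.4588

bisector direction at 77.7862° = (0.211560,0.977365)
center distance |VC| = r/sin(θ/2) = 9.331633/sin(71.2706°) = 9.853414
C = V + |VC|·bis = (-1.9593,-14.3802)
T_A = V + ((C−V)·d_A)·d_A = V + 3.1639·d_A = (-0.9004,-23.6515)
T_B = V + ((C−V)·d_B)·d_B = V + 3.1639·d_B = (-6.7576,-22.3837)
sweep = 180° − θ = 37.4588°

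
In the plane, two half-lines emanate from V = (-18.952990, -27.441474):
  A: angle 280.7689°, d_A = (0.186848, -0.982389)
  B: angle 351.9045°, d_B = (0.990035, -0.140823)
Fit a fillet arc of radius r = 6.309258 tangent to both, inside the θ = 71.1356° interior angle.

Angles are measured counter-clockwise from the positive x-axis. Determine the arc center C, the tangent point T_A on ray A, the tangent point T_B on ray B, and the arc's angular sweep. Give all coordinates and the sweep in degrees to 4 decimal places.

center=(-11.1063,-34.9304) T_A=(-17.3044,-36.1092) T_B=(-10.2178,-28.6840) sweep=108.8644

bisector direction at 316.3367° = (0.723410,-0.690419)
center distance |VC| = r/sin(θ/2) = 6.309258/sin(35.5678°) = 10.846876
C = V + |VC|·bis = (-11.1063,-34.9304)
T_A = V + ((C−V)·d_A)·d_A = V + 8.8232·d_A = (-17.3044,-36.1092)
T_B = V + ((C−V)·d_B)·d_B = V + 8.8232·d_B = (-10.2178,-28.6840)
sweep = 180° − θ = 108.8644°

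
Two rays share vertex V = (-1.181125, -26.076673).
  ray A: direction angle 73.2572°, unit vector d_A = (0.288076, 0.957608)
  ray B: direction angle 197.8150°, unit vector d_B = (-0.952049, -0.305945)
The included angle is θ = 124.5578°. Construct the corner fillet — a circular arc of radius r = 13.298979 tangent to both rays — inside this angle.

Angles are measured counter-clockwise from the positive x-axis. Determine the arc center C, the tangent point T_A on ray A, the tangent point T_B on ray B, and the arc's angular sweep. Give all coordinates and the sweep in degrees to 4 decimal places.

bisector direction at 135.5361° = (-0.713692,0.700460)
center distance |VC| = r/sin(θ/2) = 13.298979/sin(62.2789°) = 15.023320
C = V + |VC|·bis = (-11.9031,-15.5534)
T_A = V + ((C−V)·d_A)·d_A = V + 6.9884·d_A = (0.8321,-19.3846)
T_B = V + ((C−V)·d_B)·d_B = V + 6.9884·d_B = (-7.8344,-28.2147)
sweep = 180° − θ = 55.4422°

center=(-11.9031,-15.5534) T_A=(0.8321,-19.3846) T_B=(-7.8344,-28.2147) sweep=55.4422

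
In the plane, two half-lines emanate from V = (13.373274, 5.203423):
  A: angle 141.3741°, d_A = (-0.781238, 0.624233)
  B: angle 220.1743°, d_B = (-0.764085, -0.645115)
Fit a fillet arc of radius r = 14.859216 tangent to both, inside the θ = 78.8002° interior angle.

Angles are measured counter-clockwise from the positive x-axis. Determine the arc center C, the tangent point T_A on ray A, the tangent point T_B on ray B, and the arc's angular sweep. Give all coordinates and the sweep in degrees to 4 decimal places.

bisector direction at 180.7742° = (-0.999909,-0.013512)
center distance |VC| = r/sin(θ/2) = 14.859216/sin(39.4001°) = 23.410225
C = V + |VC|·bis = (-10.0348,4.8871)
T_A = V + ((C−V)·d_A)·d_A = V + 18.0898·d_A = (-0.7592,16.4957)
T_B = V + ((C−V)·d_B)·d_B = V + 18.0898·d_B = (-0.4489,-6.4666)
sweep = 180° − θ = 101.1998°

center=(-10.0348,4.8871) T_A=(-0.7592,16.4957) T_B=(-0.4489,-6.4666) sweep=101.1998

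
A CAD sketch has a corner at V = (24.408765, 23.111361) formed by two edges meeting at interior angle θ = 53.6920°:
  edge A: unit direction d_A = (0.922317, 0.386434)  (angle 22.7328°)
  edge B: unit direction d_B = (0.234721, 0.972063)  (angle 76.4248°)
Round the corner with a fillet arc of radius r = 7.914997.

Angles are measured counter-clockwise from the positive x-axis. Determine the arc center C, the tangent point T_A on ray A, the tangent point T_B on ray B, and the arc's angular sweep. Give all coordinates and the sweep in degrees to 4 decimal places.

bisector direction at 49.5788° = (0.648402,0.761298)
center distance |VC| = r/sin(θ/2) = 7.914997/sin(26.8460°) = 17.526798
C = V + |VC|·bis = (35.7732,36.4545)
T_A = V + ((C−V)·d_A)·d_A = V + 15.6378·d_A = (38.8318,29.1543)
T_B = V + ((C−V)·d_B)·d_B = V + 15.6378·d_B = (28.0793,38.3123)
sweep = 180° − θ = 126.3080°

center=(35.7732,36.4545) T_A=(38.8318,29.1543) T_B=(28.0793,38.3123) sweep=126.3080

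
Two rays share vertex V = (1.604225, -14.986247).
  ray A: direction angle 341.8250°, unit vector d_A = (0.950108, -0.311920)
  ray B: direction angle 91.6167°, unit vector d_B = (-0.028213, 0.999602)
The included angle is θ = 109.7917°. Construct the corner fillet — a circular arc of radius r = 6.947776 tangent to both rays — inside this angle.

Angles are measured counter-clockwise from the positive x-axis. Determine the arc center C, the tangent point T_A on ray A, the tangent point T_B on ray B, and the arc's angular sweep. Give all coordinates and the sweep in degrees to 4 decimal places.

bisector direction at 36.7208° = (0.801558,0.597917)
center distance |VC| = r/sin(θ/2) = 6.947776/sin(54.8959°) = 8.492492
C = V + |VC|·bis = (8.4115,-9.9084)
T_A = V + ((C−V)·d_A)·d_A = V + 4.8837·d_A = (6.2443,-16.5096)
T_B = V + ((C−V)·d_B)·d_B = V + 4.8837·d_B = (1.4664,-10.1045)
sweep = 180° − θ = 70.2083°

center=(8.4115,-9.9084) T_A=(6.2443,-16.5096) T_B=(1.4664,-10.1045) sweep=70.2083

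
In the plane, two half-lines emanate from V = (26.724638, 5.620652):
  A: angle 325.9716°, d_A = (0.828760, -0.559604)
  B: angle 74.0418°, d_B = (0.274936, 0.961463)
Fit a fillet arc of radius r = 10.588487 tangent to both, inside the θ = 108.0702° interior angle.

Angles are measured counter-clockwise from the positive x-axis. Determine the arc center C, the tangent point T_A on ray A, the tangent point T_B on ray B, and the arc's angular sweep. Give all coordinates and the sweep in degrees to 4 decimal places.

bisector direction at 20.0067° = (0.939653,0.342130)
center distance |VC| = r/sin(θ/2) = 10.588487/sin(54.0351°) = 13.082269
C = V + |VC|·bis = (39.0174,10.0965)
T_A = V + ((C−V)·d_A)·d_A = V + 7.6831·d_A = (33.0921,1.3212)
T_B = V + ((C−V)·d_B)·d_B = V + 7.6831·d_B = (28.8370,13.0076)
sweep = 180° − θ = 71.9298°

center=(39.0174,10.0965) T_A=(33.0921,1.3212) T_B=(28.8370,13.0076) sweep=71.9298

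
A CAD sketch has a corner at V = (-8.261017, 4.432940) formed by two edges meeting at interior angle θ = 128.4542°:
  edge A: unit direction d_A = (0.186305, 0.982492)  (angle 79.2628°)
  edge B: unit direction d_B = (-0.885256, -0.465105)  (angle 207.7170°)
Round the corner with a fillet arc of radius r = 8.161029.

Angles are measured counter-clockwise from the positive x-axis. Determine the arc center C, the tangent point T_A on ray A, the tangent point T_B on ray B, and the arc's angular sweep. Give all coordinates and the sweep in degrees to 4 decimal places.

bisector direction at 143.4899° = (-0.803752,0.594964)
center distance |VC| = r/sin(θ/2) = 8.161029/sin(64.2271°) = 9.062528
C = V + |VC|·bis = (-15.5450,9.8248)
T_A = V + ((C−V)·d_A)·d_A = V + 3.9404·d_A = (-7.5269,8.3044)
T_B = V + ((C−V)·d_B)·d_B = V + 3.9404·d_B = (-11.7493,2.6002)
sweep = 180° − θ = 51.5458°

center=(-15.5450,9.8248) T_A=(-7.5269,8.3044) T_B=(-11.7493,2.6002) sweep=51.5458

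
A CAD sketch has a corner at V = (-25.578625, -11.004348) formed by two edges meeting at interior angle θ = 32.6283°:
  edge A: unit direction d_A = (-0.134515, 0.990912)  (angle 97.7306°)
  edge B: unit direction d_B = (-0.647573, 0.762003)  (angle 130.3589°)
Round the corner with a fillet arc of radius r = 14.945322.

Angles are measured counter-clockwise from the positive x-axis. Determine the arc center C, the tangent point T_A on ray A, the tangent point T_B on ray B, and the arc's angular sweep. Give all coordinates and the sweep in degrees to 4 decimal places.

bisector direction at 114.0447° = (-0.407450,0.913228)
center distance |VC| = r/sin(θ/2) = 14.945322/sin(16.3142°) = 53.204426
C = V + |VC|·bis = (-47.2568,37.5834)
T_A = V + ((C−V)·d_A)·d_A = V + 51.0622·d_A = (-32.4473,39.5938)
T_B = V + ((C−V)·d_B)·d_B = V + 51.0622·d_B = (-58.6452,27.9052)
sweep = 180° − θ = 147.3717°

center=(-47.2568,37.5834) T_A=(-32.4473,39.5938) T_B=(-58.6452,27.9052) sweep=147.3717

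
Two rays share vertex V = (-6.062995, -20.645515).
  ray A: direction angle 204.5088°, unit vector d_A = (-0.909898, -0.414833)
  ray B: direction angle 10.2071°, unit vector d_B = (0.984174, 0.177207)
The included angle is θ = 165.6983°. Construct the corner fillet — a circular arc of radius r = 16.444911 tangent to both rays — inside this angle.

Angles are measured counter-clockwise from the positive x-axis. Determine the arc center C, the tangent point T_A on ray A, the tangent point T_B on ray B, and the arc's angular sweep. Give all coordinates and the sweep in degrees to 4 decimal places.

bisector direction at 287.3580° = (0.298340,-0.954460)
center distance |VC| = r/sin(θ/2) = 16.444911/sin(82.8491°) = 16.573825
C = V + |VC|·bis = (-1.1184,-36.4646)
T_A = V + ((C−V)·d_A)·d_A = V + 2.0631·d_A = (-7.9402,-21.5014)
T_B = V + ((C−V)·d_B)·d_B = V + 2.0631·d_B = (-4.0325,-20.2799)
sweep = 180° − θ = 14.3017°

center=(-1.1184,-36.4646) T_A=(-7.9402,-21.5014) T_B=(-4.0325,-20.2799) sweep=14.3017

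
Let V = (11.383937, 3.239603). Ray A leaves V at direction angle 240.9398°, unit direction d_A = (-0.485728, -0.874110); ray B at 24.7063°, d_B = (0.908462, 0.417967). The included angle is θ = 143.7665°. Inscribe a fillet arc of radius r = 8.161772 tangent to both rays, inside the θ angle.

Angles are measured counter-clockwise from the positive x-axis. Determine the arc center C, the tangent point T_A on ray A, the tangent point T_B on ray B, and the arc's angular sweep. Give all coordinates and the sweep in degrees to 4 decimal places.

center=(17.2212,-3.0590) T_A=(10.0869,0.9055) T_B=(13.8098,4.3557) sweep=36.2335

bisector direction at 312.8230° = (0.679736,-0.733456)
center distance |VC| = r/sin(θ/2) = 8.161772/sin(71.8833°) = 8.587498
C = V + |VC|·bis = (17.2212,-3.0590)
T_A = V + ((C−V)·d_A)·d_A = V + 2.6703·d_A = (10.0869,0.9055)
T_B = V + ((C−V)·d_B)·d_B = V + 2.6703·d_B = (13.8098,4.3557)
sweep = 180° − θ = 36.2335°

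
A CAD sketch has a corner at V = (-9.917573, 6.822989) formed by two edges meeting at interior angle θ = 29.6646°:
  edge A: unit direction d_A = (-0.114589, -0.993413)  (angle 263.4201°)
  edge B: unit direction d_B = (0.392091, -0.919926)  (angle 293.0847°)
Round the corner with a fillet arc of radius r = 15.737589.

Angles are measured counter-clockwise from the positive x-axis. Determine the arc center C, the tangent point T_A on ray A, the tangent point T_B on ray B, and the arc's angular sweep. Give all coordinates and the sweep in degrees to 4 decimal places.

bisector direction at 278.2524° = (0.143534,-0.989645)
center distance |VC| = r/sin(θ/2) = 15.737589/sin(14.8323°) = 61.477177
C = V + |VC|·bis = (-1.0935,-54.0176)
T_A = V + ((C−V)·d_A)·d_A = V + 59.4287·d_A = (-16.7274,-52.2143)
T_B = V + ((C−V)·d_B)·d_B = V + 59.4287·d_B = (13.3839,-47.8470)
sweep = 180° − θ = 150.3354°

center=(-1.0935,-54.0176) T_A=(-16.7274,-52.2143) T_B=(13.3839,-47.8470) sweep=150.3354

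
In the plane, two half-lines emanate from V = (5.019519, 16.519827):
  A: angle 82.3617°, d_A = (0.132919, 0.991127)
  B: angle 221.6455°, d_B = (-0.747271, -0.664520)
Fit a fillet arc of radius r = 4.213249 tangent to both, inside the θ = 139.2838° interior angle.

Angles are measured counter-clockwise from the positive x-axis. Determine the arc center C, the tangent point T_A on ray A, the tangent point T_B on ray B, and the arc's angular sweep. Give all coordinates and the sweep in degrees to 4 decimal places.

center=(1.0515,18.6294) T_A=(5.2273,18.0693) T_B=(3.8512,15.4809) sweep=40.7162

bisector direction at 152.0036° = (-0.882977,0.469416)
center distance |VC| = r/sin(θ/2) = 4.213249/sin(69.6419°) = 4.493957
C = V + |VC|·bis = (1.0515,18.6294)
T_A = V + ((C−V)·d_A)·d_A = V + 1.5634·d_A = (5.2273,18.0693)
T_B = V + ((C−V)·d_B)·d_B = V + 1.5634·d_B = (3.8512,15.4809)
sweep = 180° − θ = 40.7162°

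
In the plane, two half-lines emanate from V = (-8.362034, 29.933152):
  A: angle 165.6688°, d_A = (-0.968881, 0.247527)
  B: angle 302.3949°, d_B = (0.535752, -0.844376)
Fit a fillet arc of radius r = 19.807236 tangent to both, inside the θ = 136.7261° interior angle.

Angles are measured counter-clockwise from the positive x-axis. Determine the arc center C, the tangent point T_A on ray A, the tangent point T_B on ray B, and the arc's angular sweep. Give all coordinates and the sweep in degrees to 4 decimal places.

center=(-20.8774,12.6871) T_A=(-15.9746,31.8780) T_B=(-4.1526,23.2989) sweep=43.2739

bisector direction at 234.0318° = (-0.587335,-0.809344)
center distance |VC| = r/sin(θ/2) = 19.807236/sin(68.3631°) = 21.308668
C = V + |VC|·bis = (-20.8774,12.6871)
T_A = V + ((C−V)·d_A)·d_A = V + 7.8570·d_A = (-15.9746,31.8780)
T_B = V + ((C−V)·d_B)·d_B = V + 7.8570·d_B = (-4.1526,23.2989)
sweep = 180° − θ = 43.2739°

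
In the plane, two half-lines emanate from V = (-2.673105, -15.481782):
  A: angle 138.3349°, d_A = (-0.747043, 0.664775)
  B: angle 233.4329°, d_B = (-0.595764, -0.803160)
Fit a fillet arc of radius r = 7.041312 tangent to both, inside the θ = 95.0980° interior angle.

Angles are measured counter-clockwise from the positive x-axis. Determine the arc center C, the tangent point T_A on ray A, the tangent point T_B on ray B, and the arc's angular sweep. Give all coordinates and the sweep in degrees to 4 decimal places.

center=(-12.1658,-16.4601) T_A=(-7.4849,-11.1999) T_B=(-6.5105,-20.6550) sweep=84.9020

bisector direction at 185.8839° = (-0.994732,-0.102513)
center distance |VC| = r/sin(θ/2) = 7.041312/sin(47.5490°) = 9.542950
C = V + |VC|·bis = (-12.1658,-16.4601)
T_A = V + ((C−V)·d_A)·d_A = V + 6.4411·d_A = (-7.4849,-11.1999)
T_B = V + ((C−V)·d_B)·d_B = V + 6.4411·d_B = (-6.5105,-20.6550)
sweep = 180° − θ = 84.9020°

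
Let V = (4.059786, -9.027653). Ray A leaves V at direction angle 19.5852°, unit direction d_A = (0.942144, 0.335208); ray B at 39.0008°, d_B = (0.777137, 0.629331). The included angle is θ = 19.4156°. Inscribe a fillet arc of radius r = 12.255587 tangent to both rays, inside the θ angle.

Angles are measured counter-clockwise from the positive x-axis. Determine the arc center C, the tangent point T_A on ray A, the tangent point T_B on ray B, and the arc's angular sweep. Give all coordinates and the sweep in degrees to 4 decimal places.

bisector direction at 29.2930° = (0.872129,0.489276)
center distance |VC| = r/sin(θ/2) = 12.255587/sin(9.7078°) = 72.680155
C = V + |VC|·bis = (67.4463,26.5330)
T_A = V + ((C−V)·d_A)·d_A = V + 71.6394·d_A = (71.5544,14.9865)
T_B = V + ((C−V)·d_B)·d_B = V + 71.6394·d_B = (59.7334,36.0573)
sweep = 180° − θ = 160.5844°

center=(67.4463,26.5330) T_A=(71.5544,14.9865) T_B=(59.7334,36.0573) sweep=160.5844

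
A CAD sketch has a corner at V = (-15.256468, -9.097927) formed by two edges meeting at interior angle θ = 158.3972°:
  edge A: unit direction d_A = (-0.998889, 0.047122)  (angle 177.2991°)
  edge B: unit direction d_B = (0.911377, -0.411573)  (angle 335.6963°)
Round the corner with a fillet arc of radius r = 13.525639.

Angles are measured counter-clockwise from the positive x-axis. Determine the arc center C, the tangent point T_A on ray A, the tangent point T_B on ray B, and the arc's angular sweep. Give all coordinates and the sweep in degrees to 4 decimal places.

bisector direction at 256.4977° = (-0.233484,-0.972361)
center distance |VC| = r/sin(θ/2) = 13.525639/sin(79.1986°) = 13.769600
C = V + |VC|·bis = (-18.4715,-22.4869)
T_A = V + ((C−V)·d_A)·d_A = V + 2.5805·d_A = (-17.8341,-8.9763)
T_B = V + ((C−V)·d_B)·d_B = V + 2.5805·d_B = (-12.9047,-10.1600)
sweep = 180° − θ = 21.6028°

center=(-18.4715,-22.4869) T_A=(-17.8341,-8.9763) T_B=(-12.9047,-10.1600) sweep=21.6028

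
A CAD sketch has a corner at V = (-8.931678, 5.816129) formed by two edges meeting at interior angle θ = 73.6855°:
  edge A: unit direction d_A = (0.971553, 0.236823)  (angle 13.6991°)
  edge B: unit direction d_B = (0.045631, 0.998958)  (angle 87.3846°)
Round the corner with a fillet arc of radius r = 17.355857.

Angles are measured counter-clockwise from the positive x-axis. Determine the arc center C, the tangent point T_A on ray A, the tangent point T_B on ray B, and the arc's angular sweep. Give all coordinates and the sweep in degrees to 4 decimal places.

bisector direction at 50.5418° = (0.635514,0.772089)
center distance |VC| = r/sin(θ/2) = 17.355857/sin(36.8428°) = 28.944718
C = V + |VC|·bis = (9.4631,28.1640)
T_A = V + ((C−V)·d_A)·d_A = V + 23.1640·d_A = (13.5734,11.3019)
T_B = V + ((C−V)·d_B)·d_B = V + 23.1640·d_B = (-7.8747,28.9560)
sweep = 180° − θ = 106.3145°

center=(9.4631,28.1640) T_A=(13.5734,11.3019) T_B=(-7.8747,28.9560) sweep=106.3145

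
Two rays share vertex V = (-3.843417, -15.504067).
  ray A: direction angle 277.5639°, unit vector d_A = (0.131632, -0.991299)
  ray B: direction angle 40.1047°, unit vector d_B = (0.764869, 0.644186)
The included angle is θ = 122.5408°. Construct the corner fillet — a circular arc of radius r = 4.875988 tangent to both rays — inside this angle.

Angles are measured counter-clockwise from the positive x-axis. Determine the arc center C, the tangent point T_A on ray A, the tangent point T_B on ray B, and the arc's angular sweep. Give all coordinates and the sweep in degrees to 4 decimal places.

center=(1.3420,-17.5118) T_A=(-3.4916,-18.1536) T_B=(-1.7991,-13.7823) sweep=57.4592

bisector direction at 338.8343° = (0.932540,-0.361066)
center distance |VC| = r/sin(θ/2) = 4.875988/sin(61.2704°) = 5.560496
C = V + |VC|·bis = (1.3420,-17.5118)
T_A = V + ((C−V)·d_A)·d_A = V + 2.6728·d_A = (-3.4916,-18.1536)
T_B = V + ((C−V)·d_B)·d_B = V + 2.6728·d_B = (-1.7991,-13.7823)
sweep = 180° − θ = 57.4592°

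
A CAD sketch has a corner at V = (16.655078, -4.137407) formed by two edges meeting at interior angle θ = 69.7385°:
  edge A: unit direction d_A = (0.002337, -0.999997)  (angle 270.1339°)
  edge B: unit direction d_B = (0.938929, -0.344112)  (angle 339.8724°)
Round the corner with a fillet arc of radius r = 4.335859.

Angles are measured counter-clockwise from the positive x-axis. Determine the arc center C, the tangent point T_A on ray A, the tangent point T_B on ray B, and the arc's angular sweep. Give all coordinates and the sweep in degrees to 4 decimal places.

center=(21.0055,-10.3497) T_A=(16.6696,-10.3598) T_B=(22.4975,-6.2786) sweep=110.2615

bisector direction at 305.0032° = (0.573621,-0.819121)
center distance |VC| = r/sin(θ/2) = 4.335859/sin(34.8693°) = 7.584076
C = V + |VC|·bis = (21.0055,-10.3497)
T_A = V + ((C−V)·d_A)·d_A = V + 6.2224·d_A = (16.6696,-10.3598)
T_B = V + ((C−V)·d_B)·d_B = V + 6.2224·d_B = (22.4975,-6.2786)
sweep = 180° − θ = 110.2615°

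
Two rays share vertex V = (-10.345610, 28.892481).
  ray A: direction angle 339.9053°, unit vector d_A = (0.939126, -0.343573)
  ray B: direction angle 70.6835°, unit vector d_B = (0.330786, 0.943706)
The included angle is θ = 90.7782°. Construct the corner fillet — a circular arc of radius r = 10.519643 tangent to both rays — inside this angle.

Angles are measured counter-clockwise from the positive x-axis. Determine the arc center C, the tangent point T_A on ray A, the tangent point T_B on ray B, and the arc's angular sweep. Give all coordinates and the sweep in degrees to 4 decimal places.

center=(3.0146,35.2062) T_A=(-0.5996,25.3270) T_B=(-6.9128,38.6860) sweep=89.2218

bisector direction at 25.2944° = (0.904124,0.427269)
center distance |VC| = r/sin(θ/2) = 10.519643/sin(45.3891°) = 14.777012
C = V + |VC|·bis = (3.0146,35.2062)
T_A = V + ((C−V)·d_A)·d_A = V + 10.3777·d_A = (-0.5996,25.3270)
T_B = V + ((C−V)·d_B)·d_B = V + 10.3777·d_B = (-6.9128,38.6860)
sweep = 180° − θ = 89.2218°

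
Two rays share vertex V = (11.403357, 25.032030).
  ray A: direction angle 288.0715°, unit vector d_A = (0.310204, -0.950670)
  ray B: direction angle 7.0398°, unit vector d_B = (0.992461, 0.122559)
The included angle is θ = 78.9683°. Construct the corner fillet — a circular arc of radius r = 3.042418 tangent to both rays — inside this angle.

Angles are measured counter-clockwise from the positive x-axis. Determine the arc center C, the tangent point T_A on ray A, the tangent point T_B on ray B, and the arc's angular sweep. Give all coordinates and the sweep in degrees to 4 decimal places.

bisector direction at 327.5557° = (0.843913,-0.536480)
center distance |VC| = r/sin(θ/2) = 3.042418/sin(39.4841°) = 4.784694
C = V + |VC|·bis = (15.4412,22.4651)
T_A = V + ((C−V)·d_A)·d_A = V + 3.6928·d_A = (12.5489,21.5214)
T_B = V + ((C−V)·d_B)·d_B = V + 3.6928·d_B = (15.0683,25.4846)
sweep = 180° − θ = 101.0317°

center=(15.4412,22.4651) T_A=(12.5489,21.5214) T_B=(15.0683,25.4846) sweep=101.0317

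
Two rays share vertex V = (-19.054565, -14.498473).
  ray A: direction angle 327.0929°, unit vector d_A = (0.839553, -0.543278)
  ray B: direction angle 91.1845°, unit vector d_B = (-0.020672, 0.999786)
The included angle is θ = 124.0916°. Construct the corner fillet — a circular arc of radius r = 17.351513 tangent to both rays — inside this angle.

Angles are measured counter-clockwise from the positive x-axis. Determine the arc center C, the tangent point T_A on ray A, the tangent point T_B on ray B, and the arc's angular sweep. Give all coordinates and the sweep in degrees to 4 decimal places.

bisector direction at 29.1387° = (0.873444,0.486925)
center distance |VC| = r/sin(θ/2) = 17.351513/sin(62.0458°) = 19.643461
C = V + |VC|·bis = (-1.8971,-4.9336)
T_A = V + ((C−V)·d_A)·d_A = V + 9.2082·d_A = (-11.3238,-19.5011)
T_B = V + ((C−V)·d_B)·d_B = V + 9.2082·d_B = (-19.2449,-5.2923)
sweep = 180° − θ = 55.9084°

center=(-1.8971,-4.9336) T_A=(-11.3238,-19.5011) T_B=(-19.2449,-5.2923) sweep=55.9084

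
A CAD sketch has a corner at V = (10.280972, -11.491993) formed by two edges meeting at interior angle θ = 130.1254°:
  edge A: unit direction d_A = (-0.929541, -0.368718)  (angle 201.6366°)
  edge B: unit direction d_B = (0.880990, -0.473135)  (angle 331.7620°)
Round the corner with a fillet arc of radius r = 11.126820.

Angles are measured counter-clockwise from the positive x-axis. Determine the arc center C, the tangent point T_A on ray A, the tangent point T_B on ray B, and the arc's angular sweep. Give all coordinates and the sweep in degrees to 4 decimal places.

center=(9.5745,-23.7425) T_A=(5.4718,-13.3996) T_B=(14.8390,-13.9399) sweep=49.8746

bisector direction at 266.6993° = (-0.057576,-0.998341)
center distance |VC| = r/sin(θ/2) = 11.126820/sin(65.0627°) = 12.270833
C = V + |VC|·bis = (9.5745,-23.7425)
T_A = V + ((C−V)·d_A)·d_A = V + 5.1737·d_A = (5.4718,-13.3996)
T_B = V + ((C−V)·d_B)·d_B = V + 5.1737·d_B = (14.8390,-13.9399)
sweep = 180° − θ = 49.8746°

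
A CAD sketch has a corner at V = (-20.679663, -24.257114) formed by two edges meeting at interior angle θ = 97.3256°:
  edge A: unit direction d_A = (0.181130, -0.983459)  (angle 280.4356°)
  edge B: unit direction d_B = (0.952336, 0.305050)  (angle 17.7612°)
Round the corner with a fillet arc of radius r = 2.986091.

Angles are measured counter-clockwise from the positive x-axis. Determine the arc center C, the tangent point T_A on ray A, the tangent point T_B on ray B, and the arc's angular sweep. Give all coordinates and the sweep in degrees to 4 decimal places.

bisector direction at 329.0984° = (0.858051,-0.513565)
center distance |VC| = r/sin(θ/2) = 2.986091/sin(48.6628°) = 3.977024
C = V + |VC|·bis = (-17.2672,-26.2996)
T_A = V + ((C−V)·d_A)·d_A = V + 2.6268·d_A = (-20.2039,-26.8404)
T_B = V + ((C−V)·d_B)·d_B = V + 2.6268·d_B = (-18.1781,-23.4558)
sweep = 180° − θ = 82.6744°

center=(-17.2672,-26.2996) T_A=(-20.2039,-26.8404) T_B=(-18.1781,-23.4558) sweep=82.6744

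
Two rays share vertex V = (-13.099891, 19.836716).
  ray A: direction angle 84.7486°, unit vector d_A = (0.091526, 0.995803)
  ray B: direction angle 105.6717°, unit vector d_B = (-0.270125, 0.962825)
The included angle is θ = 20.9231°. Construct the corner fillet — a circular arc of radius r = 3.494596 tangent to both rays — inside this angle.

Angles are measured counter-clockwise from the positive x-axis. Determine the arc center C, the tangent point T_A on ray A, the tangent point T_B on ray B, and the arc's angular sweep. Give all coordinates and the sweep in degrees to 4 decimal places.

center=(-14.8476,39.0031) T_A=(-11.3677,38.6833) T_B=(-18.2123,38.0592) sweep=159.0769

bisector direction at 95.2101° = (-0.090809,0.995868)
center distance |VC| = r/sin(θ/2) = 3.494596/sin(10.4616°) = 19.245951
C = V + |VC|·bis = (-14.8476,39.0031)
T_A = V + ((C−V)·d_A)·d_A = V + 18.9260·d_A = (-11.3677,38.6833)
T_B = V + ((C−V)·d_B)·d_B = V + 18.9260·d_B = (-18.2123,38.0592)
sweep = 180° − θ = 159.0769°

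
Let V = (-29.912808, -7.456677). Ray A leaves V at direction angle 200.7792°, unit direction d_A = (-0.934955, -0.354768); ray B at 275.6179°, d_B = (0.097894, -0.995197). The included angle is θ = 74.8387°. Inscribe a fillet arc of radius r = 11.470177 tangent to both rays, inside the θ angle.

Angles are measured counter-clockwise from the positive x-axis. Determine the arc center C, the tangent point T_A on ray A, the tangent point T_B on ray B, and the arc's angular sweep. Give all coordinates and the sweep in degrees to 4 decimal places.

center=(-39.8603,-23.4994) T_A=(-43.9295,-12.7753) T_B=(-28.4452,-22.3765) sweep=105.1613

bisector direction at 238.1986° = (-0.526977,-0.849879)
center distance |VC| = r/sin(θ/2) = 11.470177/sin(37.4194°) = 18.876472
C = V + |VC|·bis = (-39.8603,-23.4994)
T_A = V + ((C−V)·d_A)·d_A = V + 14.9919·d_A = (-43.9295,-12.7753)
T_B = V + ((C−V)·d_B)·d_B = V + 14.9919·d_B = (-28.4452,-22.3765)
sweep = 180° − θ = 105.1613°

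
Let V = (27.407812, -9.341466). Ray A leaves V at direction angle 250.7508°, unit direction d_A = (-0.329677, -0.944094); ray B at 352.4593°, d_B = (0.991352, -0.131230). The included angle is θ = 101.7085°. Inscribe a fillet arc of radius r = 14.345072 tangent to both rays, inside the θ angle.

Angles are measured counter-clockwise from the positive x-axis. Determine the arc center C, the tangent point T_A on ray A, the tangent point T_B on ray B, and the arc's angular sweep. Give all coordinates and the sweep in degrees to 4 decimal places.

center=(37.1013,-25.0949) T_A=(23.5582,-20.3656) T_B=(38.9838,-10.8738) sweep=78.2915

bisector direction at 301.6051° = (0.524061,-0.851681)
center distance |VC| = r/sin(θ/2) = 14.345072/sin(50.8543°) = 18.496821
C = V + |VC|·bis = (37.1013,-25.0949)
T_A = V + ((C−V)·d_A)·d_A = V + 11.6770·d_A = (23.5582,-20.3656)
T_B = V + ((C−V)·d_B)·d_B = V + 11.6770·d_B = (38.9838,-10.8738)
sweep = 180° − θ = 78.2915°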